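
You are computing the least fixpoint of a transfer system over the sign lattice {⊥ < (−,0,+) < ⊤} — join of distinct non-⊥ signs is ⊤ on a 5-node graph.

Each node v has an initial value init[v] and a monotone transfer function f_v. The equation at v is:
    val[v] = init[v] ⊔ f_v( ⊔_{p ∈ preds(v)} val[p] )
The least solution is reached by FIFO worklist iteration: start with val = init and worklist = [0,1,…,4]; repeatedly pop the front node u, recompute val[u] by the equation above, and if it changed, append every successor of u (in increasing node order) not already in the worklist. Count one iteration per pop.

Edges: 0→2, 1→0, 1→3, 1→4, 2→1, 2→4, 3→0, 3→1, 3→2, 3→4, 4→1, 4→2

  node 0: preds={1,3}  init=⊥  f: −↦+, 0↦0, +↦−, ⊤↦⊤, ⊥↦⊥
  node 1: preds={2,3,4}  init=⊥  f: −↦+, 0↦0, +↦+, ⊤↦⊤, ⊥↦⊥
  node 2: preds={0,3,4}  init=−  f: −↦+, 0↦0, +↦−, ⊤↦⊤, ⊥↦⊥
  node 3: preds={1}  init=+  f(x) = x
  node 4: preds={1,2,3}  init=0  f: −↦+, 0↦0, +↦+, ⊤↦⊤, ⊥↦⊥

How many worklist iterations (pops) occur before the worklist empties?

Iteration log — 8 steps:
  step 1. node 0  ⊔preds=+  new=−  old=⊥  +wl: 
  step 2. node 1  ⊔preds=⊤  new=⊤  old=⊥  +wl: 0
  step 3. node 2  ⊔preds=⊤  new=⊤  old=−  +wl: 1
  step 4. node 3  ⊔preds=⊤  new=⊤  old=+  +wl: 2
  step 5. node 4  ⊔preds=⊤  new=⊤  old=0  +wl: 
  step 6. node 0  ⊔preds=⊤  new=⊤  old=−  +wl: 
  step 7. node 1  ⊔preds=⊤  new=⊤  stable
  step 8. node 2  ⊔preds=⊤  new=⊤  stable

Least fixpoint reached:
  node 0: ⊤
  node 1: ⊤
  node 2: ⊤
  node 3: ⊤
  node 4: ⊤

8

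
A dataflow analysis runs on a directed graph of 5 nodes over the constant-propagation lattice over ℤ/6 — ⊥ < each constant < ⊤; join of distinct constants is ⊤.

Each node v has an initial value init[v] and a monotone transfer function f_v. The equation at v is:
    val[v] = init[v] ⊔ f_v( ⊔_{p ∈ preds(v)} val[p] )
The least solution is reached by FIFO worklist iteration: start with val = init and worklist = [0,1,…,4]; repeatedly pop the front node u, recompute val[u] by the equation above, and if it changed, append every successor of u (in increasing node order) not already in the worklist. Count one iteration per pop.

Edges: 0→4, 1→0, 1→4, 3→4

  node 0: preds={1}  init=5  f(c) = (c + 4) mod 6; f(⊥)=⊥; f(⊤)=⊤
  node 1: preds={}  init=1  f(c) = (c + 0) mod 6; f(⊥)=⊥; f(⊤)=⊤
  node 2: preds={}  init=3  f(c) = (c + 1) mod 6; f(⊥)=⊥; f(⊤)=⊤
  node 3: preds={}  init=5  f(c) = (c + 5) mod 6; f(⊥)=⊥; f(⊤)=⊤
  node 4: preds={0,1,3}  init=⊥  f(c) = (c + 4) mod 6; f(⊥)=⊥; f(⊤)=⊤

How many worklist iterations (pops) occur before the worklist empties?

Trace (5 dequeues):
  [1] u=0 | in 1 | out 5 | ==
  [2] u=1 | in ⊥ | out 1 | ==
  [3] u=2 | in ⊥ | out 3 | ==
  [4] u=3 | in ⊥ | out 5 | ==
  [5] u=4 | in ⊤ | out ⊤ | prev ⊥ | push {}

Converged values:
  [0] 5
  [1] 1
  [2] 3
  [3] 5
  [4] ⊤

5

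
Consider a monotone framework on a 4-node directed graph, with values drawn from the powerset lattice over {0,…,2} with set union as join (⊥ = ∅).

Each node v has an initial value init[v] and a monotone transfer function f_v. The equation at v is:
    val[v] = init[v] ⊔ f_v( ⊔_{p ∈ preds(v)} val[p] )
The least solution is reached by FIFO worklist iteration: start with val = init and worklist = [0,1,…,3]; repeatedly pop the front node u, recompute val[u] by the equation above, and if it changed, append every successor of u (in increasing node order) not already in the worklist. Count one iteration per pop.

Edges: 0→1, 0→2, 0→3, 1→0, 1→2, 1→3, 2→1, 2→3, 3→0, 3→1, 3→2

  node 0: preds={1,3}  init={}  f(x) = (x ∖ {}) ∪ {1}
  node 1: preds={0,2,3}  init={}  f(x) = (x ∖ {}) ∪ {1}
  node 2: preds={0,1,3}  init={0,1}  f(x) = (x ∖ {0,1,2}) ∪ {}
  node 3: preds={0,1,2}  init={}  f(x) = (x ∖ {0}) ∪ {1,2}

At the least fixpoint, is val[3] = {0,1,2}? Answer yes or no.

no

Worklist (9 pops):
  #1 pop 0: in={} → {1} (was {}); enqueue []
  #2 pop 1: in={0,1} → {0,1} (was {}); enqueue [0]
  #3 pop 2: in={0,1} → {0,1} (no change)
  #4 pop 3: in={0,1} → {1,2} (was {}); enqueue [1,2]
  #5 pop 0: in={0,1,2} → {0,1,2} (was {1}); enqueue [3]
  #6 pop 1: in={0,1,2} → {0,1,2} (was {0,1}); enqueue [0]
  #7 pop 2: in={0,1,2} → {0,1} (no change)
  #8 pop 3: in={0,1,2} → {1,2} (no change)
  #9 pop 0: in={0,1,2} → {0,1,2} (no change)

Fixpoint:
  val[0] = {0,1,2}
  val[1] = {0,1,2}
  val[2] = {0,1}
  val[3] = {1,2}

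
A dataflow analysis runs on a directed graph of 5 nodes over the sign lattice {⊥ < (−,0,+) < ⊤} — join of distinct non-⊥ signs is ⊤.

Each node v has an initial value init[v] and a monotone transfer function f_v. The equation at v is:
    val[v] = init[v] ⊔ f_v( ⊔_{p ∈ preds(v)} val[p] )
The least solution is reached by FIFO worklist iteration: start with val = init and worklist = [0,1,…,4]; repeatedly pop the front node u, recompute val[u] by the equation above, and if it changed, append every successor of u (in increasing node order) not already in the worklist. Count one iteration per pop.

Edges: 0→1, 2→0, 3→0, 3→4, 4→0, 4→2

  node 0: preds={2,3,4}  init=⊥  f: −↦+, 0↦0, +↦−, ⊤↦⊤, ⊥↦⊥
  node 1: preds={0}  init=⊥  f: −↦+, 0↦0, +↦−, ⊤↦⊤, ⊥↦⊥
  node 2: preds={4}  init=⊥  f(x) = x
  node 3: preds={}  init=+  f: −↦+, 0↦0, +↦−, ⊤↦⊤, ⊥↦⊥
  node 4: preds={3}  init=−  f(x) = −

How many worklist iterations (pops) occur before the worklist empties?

6

Worklist (6 pops):
  #1 pop 0: in=⊤ → ⊤ (was ⊥); enqueue []
  #2 pop 1: in=⊤ → ⊤ (was ⊥); enqueue []
  #3 pop 2: in=− → − (was ⊥); enqueue [0]
  #4 pop 3: in=⊥ → + (no change)
  #5 pop 4: in=+ → − (no change)
  #6 pop 0: in=⊤ → ⊤ (no change)

Fixpoint:
  val[0] = ⊤
  val[1] = ⊤
  val[2] = −
  val[3] = +
  val[4] = −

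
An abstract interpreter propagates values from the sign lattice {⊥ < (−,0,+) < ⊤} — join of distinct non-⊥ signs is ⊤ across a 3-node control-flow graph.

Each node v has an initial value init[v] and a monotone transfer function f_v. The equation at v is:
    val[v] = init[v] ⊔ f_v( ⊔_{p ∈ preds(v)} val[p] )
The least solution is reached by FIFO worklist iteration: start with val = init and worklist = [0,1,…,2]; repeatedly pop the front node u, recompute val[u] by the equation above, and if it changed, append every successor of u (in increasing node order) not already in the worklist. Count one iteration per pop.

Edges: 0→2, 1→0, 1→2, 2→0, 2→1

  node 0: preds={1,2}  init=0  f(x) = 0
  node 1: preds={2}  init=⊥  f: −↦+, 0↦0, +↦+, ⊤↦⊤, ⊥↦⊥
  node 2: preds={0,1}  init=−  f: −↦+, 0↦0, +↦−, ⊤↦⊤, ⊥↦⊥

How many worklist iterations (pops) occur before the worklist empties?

7

Worklist (7 pops):
  #1 pop 0: in=− → 0 (no change)
  #2 pop 1: in=− → + (was ⊥); enqueue [0]
  #3 pop 2: in=⊤ → ⊤ (was −); enqueue [1]
  #4 pop 0: in=⊤ → 0 (no change)
  #5 pop 1: in=⊤ → ⊤ (was +); enqueue [0,2]
  #6 pop 0: in=⊤ → 0 (no change)
  #7 pop 2: in=⊤ → ⊤ (no change)

Fixpoint:
  val[0] = 0
  val[1] = ⊤
  val[2] = ⊤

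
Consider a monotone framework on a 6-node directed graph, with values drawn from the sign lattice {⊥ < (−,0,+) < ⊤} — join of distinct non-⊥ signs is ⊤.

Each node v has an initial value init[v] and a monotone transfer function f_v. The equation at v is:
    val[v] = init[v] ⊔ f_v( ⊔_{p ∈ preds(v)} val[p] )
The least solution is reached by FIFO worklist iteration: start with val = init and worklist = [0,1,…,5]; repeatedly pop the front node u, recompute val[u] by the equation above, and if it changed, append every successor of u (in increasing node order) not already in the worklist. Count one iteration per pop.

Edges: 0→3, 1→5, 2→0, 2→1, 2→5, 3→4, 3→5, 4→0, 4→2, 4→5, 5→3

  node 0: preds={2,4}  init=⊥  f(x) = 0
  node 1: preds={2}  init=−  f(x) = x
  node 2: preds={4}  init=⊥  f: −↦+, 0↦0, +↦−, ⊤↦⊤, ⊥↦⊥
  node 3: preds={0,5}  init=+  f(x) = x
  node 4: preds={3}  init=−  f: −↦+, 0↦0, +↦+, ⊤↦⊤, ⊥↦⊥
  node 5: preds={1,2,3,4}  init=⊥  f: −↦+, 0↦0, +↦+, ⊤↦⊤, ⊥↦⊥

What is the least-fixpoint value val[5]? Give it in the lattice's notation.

⊤

Worklist (13 pops):
  #1 pop 0: in=− → 0 (was ⊥); enqueue []
  #2 pop 1: in=⊥ → − (no change)
  #3 pop 2: in=− → + (was ⊥); enqueue [0,1]
  #4 pop 3: in=0 → ⊤ (was +); enqueue []
  #5 pop 4: in=⊤ → ⊤ (was −); enqueue [2]
  #6 pop 5: in=⊤ → ⊤ (was ⊥); enqueue [3]
  #7 pop 0: in=⊤ → 0 (no change)
  #8 pop 1: in=+ → ⊤ (was −); enqueue [5]
  #9 pop 2: in=⊤ → ⊤ (was +); enqueue [0,1]
  #10 pop 3: in=⊤ → ⊤ (no change)
  #11 pop 5: in=⊤ → ⊤ (no change)
  #12 pop 0: in=⊤ → 0 (no change)
  #13 pop 1: in=⊤ → ⊤ (no change)

Fixpoint:
  val[0] = 0
  val[1] = ⊤
  val[2] = ⊤
  val[3] = ⊤
  val[4] = ⊤
  val[5] = ⊤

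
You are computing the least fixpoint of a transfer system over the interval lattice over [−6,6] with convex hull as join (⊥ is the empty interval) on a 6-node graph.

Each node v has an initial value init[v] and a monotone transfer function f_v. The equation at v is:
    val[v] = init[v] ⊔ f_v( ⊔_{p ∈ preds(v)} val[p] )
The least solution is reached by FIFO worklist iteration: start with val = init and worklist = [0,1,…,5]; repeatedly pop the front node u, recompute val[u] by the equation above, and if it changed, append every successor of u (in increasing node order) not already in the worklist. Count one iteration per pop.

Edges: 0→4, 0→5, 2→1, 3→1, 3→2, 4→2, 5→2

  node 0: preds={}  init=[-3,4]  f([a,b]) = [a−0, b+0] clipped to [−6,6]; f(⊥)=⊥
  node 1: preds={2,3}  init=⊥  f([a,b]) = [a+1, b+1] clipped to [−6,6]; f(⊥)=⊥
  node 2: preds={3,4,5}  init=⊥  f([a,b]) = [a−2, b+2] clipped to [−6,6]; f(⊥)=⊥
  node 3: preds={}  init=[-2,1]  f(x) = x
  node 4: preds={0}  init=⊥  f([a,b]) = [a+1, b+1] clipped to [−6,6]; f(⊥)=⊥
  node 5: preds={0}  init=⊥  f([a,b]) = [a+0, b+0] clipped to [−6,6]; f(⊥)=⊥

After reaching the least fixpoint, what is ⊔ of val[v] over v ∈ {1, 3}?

[-4,6]

Iteration log — 9 steps:
  step 1. node 0  ⊔preds=⊥  new=[-3,4]  stable
  step 2. node 1  ⊔preds=[-2,1]  new=[-1,2]  old=⊥  +wl: 
  step 3. node 2  ⊔preds=[-2,1]  new=[-4,3]  old=⊥  +wl: 1
  step 4. node 3  ⊔preds=⊥  new=[-2,1]  stable
  step 5. node 4  ⊔preds=[-3,4]  new=[-2,5]  old=⊥  +wl: 2
  step 6. node 5  ⊔preds=[-3,4]  new=[-3,4]  old=⊥  +wl: 
  step 7. node 1  ⊔preds=[-4,3]  new=[-3,4]  old=[-1,2]  +wl: 
  step 8. node 2  ⊔preds=[-3,5]  new=[-5,6]  old=[-4,3]  +wl: 1
  step 9. node 1  ⊔preds=[-5,6]  new=[-4,6]  old=[-3,4]  +wl: 

Least fixpoint reached:
  node 0: [-3,4]
  node 1: [-4,6]
  node 2: [-5,6]
  node 3: [-2,1]
  node 4: [-2,5]
  node 5: [-3,4]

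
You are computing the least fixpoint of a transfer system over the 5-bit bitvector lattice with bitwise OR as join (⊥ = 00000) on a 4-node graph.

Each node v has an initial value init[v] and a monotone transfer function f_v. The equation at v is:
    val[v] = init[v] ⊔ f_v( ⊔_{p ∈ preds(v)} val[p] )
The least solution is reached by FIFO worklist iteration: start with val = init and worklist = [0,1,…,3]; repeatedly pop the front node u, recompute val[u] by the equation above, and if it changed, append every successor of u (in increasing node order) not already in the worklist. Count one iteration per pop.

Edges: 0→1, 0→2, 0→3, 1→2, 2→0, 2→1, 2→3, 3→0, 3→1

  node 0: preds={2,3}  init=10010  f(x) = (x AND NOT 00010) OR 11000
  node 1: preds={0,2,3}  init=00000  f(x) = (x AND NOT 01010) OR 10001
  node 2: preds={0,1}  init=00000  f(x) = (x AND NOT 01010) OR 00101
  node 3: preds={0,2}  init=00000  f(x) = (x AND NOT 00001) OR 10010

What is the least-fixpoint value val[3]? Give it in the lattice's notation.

Iteration log — 8 steps:
  step 1. node 0  ⊔preds=00000  new=11010  old=10010  +wl: 
  step 2. node 1  ⊔preds=11010  new=10001  old=00000  +wl: 
  step 3. node 2  ⊔preds=11011  new=10101  old=00000  +wl: 0,1
  step 4. node 3  ⊔preds=11111  new=11110  old=00000  +wl: 
  step 5. node 0  ⊔preds=11111  new=11111  old=11010  +wl: 2,3
  step 6. node 1  ⊔preds=11111  new=10101  old=10001  +wl: 
  step 7. node 2  ⊔preds=11111  new=10101  stable
  step 8. node 3  ⊔preds=11111  new=11110  stable

Least fixpoint reached:
  node 0: 11111
  node 1: 10101
  node 2: 10101
  node 3: 11110

11110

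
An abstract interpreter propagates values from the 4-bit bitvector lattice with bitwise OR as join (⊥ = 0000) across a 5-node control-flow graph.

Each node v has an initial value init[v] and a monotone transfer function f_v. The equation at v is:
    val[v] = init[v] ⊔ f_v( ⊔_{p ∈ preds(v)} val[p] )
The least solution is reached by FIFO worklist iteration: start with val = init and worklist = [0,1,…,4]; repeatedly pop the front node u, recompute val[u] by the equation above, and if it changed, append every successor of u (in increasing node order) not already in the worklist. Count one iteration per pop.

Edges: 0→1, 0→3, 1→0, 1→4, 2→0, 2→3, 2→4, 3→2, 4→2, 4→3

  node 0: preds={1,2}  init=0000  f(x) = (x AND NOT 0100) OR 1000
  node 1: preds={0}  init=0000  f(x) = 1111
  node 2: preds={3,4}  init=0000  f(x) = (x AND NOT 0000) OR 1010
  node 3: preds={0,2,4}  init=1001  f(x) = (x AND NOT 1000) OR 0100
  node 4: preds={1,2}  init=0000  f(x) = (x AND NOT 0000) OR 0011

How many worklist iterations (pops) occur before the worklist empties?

11

Worklist (11 pops):
  #1 pop 0: in=0000 → 1000 (was 0000); enqueue []
  #2 pop 1: in=1000 → 1111 (was 0000); enqueue [0]
  #3 pop 2: in=1001 → 1011 (was 0000); enqueue []
  #4 pop 3: in=1011 → 1111 (was 1001); enqueue [2]
  #5 pop 4: in=1111 → 1111 (was 0000); enqueue [3]
  #6 pop 0: in=1111 → 1011 (was 1000); enqueue [1]
  #7 pop 2: in=1111 → 1111 (was 1011); enqueue [0,4]
  #8 pop 3: in=1111 → 1111 (no change)
  #9 pop 1: in=1011 → 1111 (no change)
  #10 pop 0: in=1111 → 1011 (no change)
  #11 pop 4: in=1111 → 1111 (no change)

Fixpoint:
  val[0] = 1011
  val[1] = 1111
  val[2] = 1111
  val[3] = 1111
  val[4] = 1111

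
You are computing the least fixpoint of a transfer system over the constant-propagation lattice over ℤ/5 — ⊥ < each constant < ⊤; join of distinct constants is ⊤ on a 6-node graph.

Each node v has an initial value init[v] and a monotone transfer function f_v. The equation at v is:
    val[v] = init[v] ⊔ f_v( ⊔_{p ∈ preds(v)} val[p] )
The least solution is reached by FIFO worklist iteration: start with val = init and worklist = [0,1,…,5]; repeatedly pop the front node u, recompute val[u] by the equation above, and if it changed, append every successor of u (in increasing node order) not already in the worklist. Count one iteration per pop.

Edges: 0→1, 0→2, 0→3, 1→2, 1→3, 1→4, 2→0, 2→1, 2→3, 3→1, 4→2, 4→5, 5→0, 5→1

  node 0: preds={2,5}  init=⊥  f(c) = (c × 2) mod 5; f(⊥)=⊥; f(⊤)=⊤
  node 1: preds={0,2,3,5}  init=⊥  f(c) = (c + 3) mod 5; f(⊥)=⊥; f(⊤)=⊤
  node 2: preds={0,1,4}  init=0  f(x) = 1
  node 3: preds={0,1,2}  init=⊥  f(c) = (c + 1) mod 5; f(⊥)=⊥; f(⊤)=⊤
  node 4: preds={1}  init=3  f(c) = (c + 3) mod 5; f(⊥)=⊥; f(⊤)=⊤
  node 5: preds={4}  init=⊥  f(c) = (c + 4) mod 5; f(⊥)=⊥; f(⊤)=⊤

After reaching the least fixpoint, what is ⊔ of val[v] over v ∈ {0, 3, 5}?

⊤

Trace (11 dequeues):
  [1] u=0 | in 0 | out 0 | prev ⊥ | push {}
  [2] u=1 | in 0 | out 3 | prev ⊥ | push {}
  [3] u=2 | in ⊤ | out ⊤ | prev 0 | push {0,1}
  [4] u=3 | in ⊤ | out ⊤ | prev ⊥ | push {}
  [5] u=4 | in 3 | out ⊤ | prev 3 | push {2}
  [6] u=5 | in ⊤ | out ⊤ | prev ⊥ | push {}
  [7] u=0 | in ⊤ | out ⊤ | prev 0 | push {3}
  [8] u=1 | in ⊤ | out ⊤ | prev 3 | push {4}
  [9] u=2 | in ⊤ | out ⊤ | ==
  [10] u=3 | in ⊤ | out ⊤ | ==
  [11] u=4 | in ⊤ | out ⊤ | ==

Converged values:
  [0] ⊤
  [1] ⊤
  [2] ⊤
  [3] ⊤
  [4] ⊤
  [5] ⊤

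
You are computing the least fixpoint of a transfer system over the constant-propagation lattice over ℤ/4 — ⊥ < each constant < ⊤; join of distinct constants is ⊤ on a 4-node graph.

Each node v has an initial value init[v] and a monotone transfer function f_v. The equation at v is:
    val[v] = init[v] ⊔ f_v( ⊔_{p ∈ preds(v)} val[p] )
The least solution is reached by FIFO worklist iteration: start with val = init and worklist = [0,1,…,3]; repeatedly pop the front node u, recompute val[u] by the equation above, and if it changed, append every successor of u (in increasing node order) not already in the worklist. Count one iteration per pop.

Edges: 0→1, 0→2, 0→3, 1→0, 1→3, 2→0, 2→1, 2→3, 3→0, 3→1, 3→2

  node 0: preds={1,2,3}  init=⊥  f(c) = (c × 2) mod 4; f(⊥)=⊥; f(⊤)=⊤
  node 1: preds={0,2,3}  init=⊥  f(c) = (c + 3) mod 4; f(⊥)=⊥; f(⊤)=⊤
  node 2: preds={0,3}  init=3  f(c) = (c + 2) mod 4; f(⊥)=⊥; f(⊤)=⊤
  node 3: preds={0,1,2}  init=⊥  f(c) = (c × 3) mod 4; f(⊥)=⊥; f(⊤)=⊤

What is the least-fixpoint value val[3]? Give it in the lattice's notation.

⊤

Iteration log — 8 steps:
  step 1. node 0  ⊔preds=3  new=2  old=⊥  +wl: 
  step 2. node 1  ⊔preds=⊤  new=⊤  old=⊥  +wl: 0
  step 3. node 2  ⊔preds=2  new=⊤  old=3  +wl: 1
  step 4. node 3  ⊔preds=⊤  new=⊤  old=⊥  +wl: 2
  step 5. node 0  ⊔preds=⊤  new=⊤  old=2  +wl: 3
  step 6. node 1  ⊔preds=⊤  new=⊤  stable
  step 7. node 2  ⊔preds=⊤  new=⊤  stable
  step 8. node 3  ⊔preds=⊤  new=⊤  stable

Least fixpoint reached:
  node 0: ⊤
  node 1: ⊤
  node 2: ⊤
  node 3: ⊤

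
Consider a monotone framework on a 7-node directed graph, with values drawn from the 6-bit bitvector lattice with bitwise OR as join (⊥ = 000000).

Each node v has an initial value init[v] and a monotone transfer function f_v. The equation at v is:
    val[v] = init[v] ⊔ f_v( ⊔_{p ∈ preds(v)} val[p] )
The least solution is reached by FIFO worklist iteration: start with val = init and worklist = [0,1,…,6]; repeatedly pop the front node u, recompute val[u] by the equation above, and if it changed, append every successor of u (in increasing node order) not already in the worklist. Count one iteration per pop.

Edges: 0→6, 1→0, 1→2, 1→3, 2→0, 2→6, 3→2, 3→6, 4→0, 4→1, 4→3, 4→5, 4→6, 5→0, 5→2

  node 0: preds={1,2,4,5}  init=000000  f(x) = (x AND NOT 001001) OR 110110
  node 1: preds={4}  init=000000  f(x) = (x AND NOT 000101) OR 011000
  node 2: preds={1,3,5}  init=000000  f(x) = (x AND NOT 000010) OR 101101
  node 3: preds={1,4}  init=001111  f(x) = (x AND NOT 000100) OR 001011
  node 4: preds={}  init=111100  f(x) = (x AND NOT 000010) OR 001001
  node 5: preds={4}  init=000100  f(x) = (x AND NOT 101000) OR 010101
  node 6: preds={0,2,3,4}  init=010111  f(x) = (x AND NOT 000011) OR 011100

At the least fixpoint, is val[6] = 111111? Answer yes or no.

yes

Worklist (11 pops):
  #1 pop 0: in=111100 → 110110 (was 000000); enqueue []
  #2 pop 1: in=111100 → 111000 (was 000000); enqueue [0]
  #3 pop 2: in=111111 → 111101 (was 000000); enqueue []
  #4 pop 3: in=111100 → 111111 (was 001111); enqueue [2]
  #5 pop 4: in=000000 → 111101 (was 111100); enqueue [1,3]
  #6 pop 5: in=111101 → 010101 (was 000100); enqueue []
  #7 pop 6: in=111111 → 111111 (was 010111); enqueue []
  #8 pop 0: in=111101 → 110110 (no change)
  #9 pop 2: in=111111 → 111101 (no change)
  #10 pop 1: in=111101 → 111000 (no change)
  #11 pop 3: in=111101 → 111111 (no change)

Fixpoint:
  val[0] = 110110
  val[1] = 111000
  val[2] = 111101
  val[3] = 111111
  val[4] = 111101
  val[5] = 010101
  val[6] = 111111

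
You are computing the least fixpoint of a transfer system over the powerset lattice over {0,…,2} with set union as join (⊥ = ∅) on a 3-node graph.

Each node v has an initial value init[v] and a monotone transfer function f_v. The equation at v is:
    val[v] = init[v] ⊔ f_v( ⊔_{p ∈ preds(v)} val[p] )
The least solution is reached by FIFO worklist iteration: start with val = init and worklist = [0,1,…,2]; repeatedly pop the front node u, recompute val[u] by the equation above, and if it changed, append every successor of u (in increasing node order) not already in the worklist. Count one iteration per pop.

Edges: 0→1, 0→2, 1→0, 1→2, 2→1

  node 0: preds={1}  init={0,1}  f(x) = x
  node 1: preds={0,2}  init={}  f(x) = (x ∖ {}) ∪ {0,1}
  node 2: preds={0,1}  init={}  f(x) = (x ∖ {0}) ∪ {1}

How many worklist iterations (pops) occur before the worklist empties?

Worklist (5 pops):
  #1 pop 0: in={} → {0,1} (no change)
  #2 pop 1: in={0,1} → {0,1} (was {}); enqueue [0]
  #3 pop 2: in={0,1} → {1} (was {}); enqueue [1]
  #4 pop 0: in={0,1} → {0,1} (no change)
  #5 pop 1: in={0,1} → {0,1} (no change)

Fixpoint:
  val[0] = {0,1}
  val[1] = {0,1}
  val[2] = {1}

5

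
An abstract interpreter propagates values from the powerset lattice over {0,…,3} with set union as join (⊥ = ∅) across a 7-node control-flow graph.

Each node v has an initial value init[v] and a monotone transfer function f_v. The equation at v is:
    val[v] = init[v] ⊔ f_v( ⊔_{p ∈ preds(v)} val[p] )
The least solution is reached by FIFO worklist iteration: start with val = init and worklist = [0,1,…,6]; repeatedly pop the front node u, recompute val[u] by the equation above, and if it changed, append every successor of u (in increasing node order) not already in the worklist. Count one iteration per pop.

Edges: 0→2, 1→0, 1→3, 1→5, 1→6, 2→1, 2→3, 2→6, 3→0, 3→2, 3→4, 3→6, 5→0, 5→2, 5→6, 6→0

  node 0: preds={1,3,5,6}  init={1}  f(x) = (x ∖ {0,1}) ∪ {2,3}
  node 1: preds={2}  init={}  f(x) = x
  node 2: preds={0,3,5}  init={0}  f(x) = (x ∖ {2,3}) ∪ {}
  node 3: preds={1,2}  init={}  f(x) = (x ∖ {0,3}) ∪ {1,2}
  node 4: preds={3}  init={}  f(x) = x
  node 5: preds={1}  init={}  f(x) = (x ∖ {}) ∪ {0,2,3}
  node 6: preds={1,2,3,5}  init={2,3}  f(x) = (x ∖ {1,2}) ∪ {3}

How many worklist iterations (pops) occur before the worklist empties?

Iteration log — 16 steps:
  step 1. node 0  ⊔preds={2,3}  new={1,2,3}  old={1}  +wl: 
  step 2. node 1  ⊔preds={0}  new={0}  old={}  +wl: 0
  step 3. node 2  ⊔preds={1,2,3}  new={0,1}  old={0}  +wl: 1
  step 4. node 3  ⊔preds={0,1}  new={1,2}  old={}  +wl: 2
  step 5. node 4  ⊔preds={1,2}  new={1,2}  old={}  +wl: 
  step 6. node 5  ⊔preds={0}  new={0,2,3}  old={}  +wl: 
  step 7. node 6  ⊔preds={0,1,2,3}  new={0,2,3}  old={2,3}  +wl: 
  step 8. node 0  ⊔preds={0,1,2,3}  new={1,2,3}  stable
  step 9. node 1  ⊔preds={0,1}  new={0,1}  old={0}  +wl: 0,3,5,6
  step 10. node 2  ⊔preds={0,1,2,3}  new={0,1}  stable
  step 11. node 0  ⊔preds={0,1,2,3}  new={1,2,3}  stable
  step 12. node 3  ⊔preds={0,1}  new={1,2}  stable
  step 13. node 5  ⊔preds={0,1}  new={0,1,2,3}  old={0,2,3}  +wl: 0,2
  step 14. node 6  ⊔preds={0,1,2,3}  new={0,2,3}  stable
  step 15. node 0  ⊔preds={0,1,2,3}  new={1,2,3}  stable
  step 16. node 2  ⊔preds={0,1,2,3}  new={0,1}  stable

Least fixpoint reached:
  node 0: {1,2,3}
  node 1: {0,1}
  node 2: {0,1}
  node 3: {1,2}
  node 4: {1,2}
  node 5: {0,1,2,3}
  node 6: {0,2,3}

16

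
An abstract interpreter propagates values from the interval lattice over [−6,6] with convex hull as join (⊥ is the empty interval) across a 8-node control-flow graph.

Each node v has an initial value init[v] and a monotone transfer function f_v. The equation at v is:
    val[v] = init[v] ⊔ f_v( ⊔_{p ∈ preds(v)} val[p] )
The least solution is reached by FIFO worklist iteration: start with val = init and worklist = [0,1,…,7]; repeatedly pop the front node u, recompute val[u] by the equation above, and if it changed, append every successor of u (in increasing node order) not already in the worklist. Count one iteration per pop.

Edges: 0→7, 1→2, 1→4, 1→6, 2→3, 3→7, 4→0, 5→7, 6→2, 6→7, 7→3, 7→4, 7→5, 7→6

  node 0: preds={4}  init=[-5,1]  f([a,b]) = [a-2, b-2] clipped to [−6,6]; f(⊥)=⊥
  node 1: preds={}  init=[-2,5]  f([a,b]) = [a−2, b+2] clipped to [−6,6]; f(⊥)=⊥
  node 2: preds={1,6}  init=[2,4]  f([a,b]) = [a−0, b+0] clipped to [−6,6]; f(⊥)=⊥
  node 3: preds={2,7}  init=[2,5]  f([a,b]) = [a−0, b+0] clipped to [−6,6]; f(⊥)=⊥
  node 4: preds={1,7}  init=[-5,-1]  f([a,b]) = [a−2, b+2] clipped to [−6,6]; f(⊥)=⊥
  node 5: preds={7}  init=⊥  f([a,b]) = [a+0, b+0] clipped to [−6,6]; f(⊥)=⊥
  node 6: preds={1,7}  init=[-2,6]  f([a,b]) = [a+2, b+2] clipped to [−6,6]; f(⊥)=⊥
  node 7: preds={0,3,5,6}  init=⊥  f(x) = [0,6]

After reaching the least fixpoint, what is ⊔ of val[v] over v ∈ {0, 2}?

[-6,6]

Iteration log — 14 steps:
  step 1. node 0  ⊔preds=[-5,-1]  new=[-6,1]  old=[-5,1]  +wl: 
  step 2. node 1  ⊔preds=⊥  new=[-2,5]  stable
  step 3. node 2  ⊔preds=[-2,6]  new=[-2,6]  old=[2,4]  +wl: 
  step 4. node 3  ⊔preds=[-2,6]  new=[-2,6]  old=[2,5]  +wl: 
  step 5. node 4  ⊔preds=[-2,5]  new=[-5,6]  old=[-5,-1]  +wl: 0
  step 6. node 5  ⊔preds=⊥  new=⊥  stable
  step 7. node 6  ⊔preds=[-2,5]  new=[-2,6]  stable
  step 8. node 7  ⊔preds=[-6,6]  new=[0,6]  old=⊥  +wl: 3,4,5,6
  step 9. node 0  ⊔preds=[-5,6]  new=[-6,4]  old=[-6,1]  +wl: 7
  step 10. node 3  ⊔preds=[-2,6]  new=[-2,6]  stable
  step 11. node 4  ⊔preds=[-2,6]  new=[-5,6]  stable
  step 12. node 5  ⊔preds=[0,6]  new=[0,6]  old=⊥  +wl: 
  step 13. node 6  ⊔preds=[-2,6]  new=[-2,6]  stable
  step 14. node 7  ⊔preds=[-6,6]  new=[0,6]  stable

Least fixpoint reached:
  node 0: [-6,4]
  node 1: [-2,5]
  node 2: [-2,6]
  node 3: [-2,6]
  node 4: [-5,6]
  node 5: [0,6]
  node 6: [-2,6]
  node 7: [0,6]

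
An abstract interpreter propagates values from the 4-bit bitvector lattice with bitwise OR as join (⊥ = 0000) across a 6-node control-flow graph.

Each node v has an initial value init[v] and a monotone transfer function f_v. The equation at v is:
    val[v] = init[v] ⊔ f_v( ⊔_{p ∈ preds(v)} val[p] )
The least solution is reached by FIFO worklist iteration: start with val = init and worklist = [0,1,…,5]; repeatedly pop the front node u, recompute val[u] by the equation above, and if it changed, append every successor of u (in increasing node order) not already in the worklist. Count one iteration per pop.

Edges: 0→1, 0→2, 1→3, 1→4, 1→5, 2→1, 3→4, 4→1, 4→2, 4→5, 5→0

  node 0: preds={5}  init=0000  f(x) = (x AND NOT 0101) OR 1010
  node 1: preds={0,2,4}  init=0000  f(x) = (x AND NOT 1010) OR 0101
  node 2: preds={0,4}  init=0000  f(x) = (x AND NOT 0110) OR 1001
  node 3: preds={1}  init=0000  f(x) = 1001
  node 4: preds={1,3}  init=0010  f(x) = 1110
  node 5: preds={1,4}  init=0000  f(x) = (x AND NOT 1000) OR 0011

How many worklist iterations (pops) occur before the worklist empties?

Worklist (9 pops):
  #1 pop 0: in=0000 → 1010 (was 0000); enqueue []
  #2 pop 1: in=1010 → 0101 (was 0000); enqueue []
  #3 pop 2: in=1010 → 1001 (was 0000); enqueue [1]
  #4 pop 3: in=0101 → 1001 (was 0000); enqueue []
  #5 pop 4: in=1101 → 1110 (was 0010); enqueue [2]
  #6 pop 5: in=1111 → 0111 (was 0000); enqueue [0]
  #7 pop 1: in=1111 → 0101 (no change)
  #8 pop 2: in=1110 → 1001 (no change)
  #9 pop 0: in=0111 → 1010 (no change)

Fixpoint:
  val[0] = 1010
  val[1] = 0101
  val[2] = 1001
  val[3] = 1001
  val[4] = 1110
  val[5] = 0111

9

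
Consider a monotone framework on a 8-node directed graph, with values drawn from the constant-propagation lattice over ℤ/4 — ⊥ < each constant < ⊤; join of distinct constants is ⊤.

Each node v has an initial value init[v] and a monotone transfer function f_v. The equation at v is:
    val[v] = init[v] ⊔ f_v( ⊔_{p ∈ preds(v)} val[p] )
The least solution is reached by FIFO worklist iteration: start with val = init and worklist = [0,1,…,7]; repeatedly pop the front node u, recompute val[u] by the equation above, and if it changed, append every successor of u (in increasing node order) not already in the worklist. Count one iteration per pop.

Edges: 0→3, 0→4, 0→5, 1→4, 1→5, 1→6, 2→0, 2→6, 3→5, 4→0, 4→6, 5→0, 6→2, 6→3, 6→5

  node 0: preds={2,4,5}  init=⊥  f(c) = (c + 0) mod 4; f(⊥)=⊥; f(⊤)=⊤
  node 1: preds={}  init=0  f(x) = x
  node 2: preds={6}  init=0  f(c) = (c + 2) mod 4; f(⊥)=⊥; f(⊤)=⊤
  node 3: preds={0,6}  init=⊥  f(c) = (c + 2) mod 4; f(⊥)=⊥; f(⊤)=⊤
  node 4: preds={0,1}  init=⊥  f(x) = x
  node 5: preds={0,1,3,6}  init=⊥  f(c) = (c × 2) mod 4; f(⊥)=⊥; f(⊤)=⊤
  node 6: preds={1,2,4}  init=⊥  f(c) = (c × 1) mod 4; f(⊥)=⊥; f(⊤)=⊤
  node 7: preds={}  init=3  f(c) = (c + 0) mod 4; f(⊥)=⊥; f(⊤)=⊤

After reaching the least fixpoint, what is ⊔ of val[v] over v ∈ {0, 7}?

⊤

Iteration log — 18 steps:
  step 1. node 0  ⊔preds=0  new=0  old=⊥  +wl: 
  step 2. node 1  ⊔preds=⊥  new=0  stable
  step 3. node 2  ⊔preds=⊥  new=0  stable
  step 4. node 3  ⊔preds=0  new=2  old=⊥  +wl: 
  step 5. node 4  ⊔preds=0  new=0  old=⊥  +wl: 0
  step 6. node 5  ⊔preds=⊤  new=⊤  old=⊥  +wl: 
  step 7. node 6  ⊔preds=0  new=0  old=⊥  +wl: 2,3,5
  step 8. node 7  ⊔preds=⊥  new=3  stable
  step 9. node 0  ⊔preds=⊤  new=⊤  old=0  +wl: 4
  step 10. node 2  ⊔preds=0  new=⊤  old=0  +wl: 0,6
  step 11. node 3  ⊔preds=⊤  new=⊤  old=2  +wl: 
  step 12. node 5  ⊔preds=⊤  new=⊤  stable
  step 13. node 4  ⊔preds=⊤  new=⊤  old=0  +wl: 
  step 14. node 0  ⊔preds=⊤  new=⊤  stable
  step 15. node 6  ⊔preds=⊤  new=⊤  old=0  +wl: 2,3,5
  step 16. node 2  ⊔preds=⊤  new=⊤  stable
  step 17. node 3  ⊔preds=⊤  new=⊤  stable
  step 18. node 5  ⊔preds=⊤  new=⊤  stable

Least fixpoint reached:
  node 0: ⊤
  node 1: 0
  node 2: ⊤
  node 3: ⊤
  node 4: ⊤
  node 5: ⊤
  node 6: ⊤
  node 7: 3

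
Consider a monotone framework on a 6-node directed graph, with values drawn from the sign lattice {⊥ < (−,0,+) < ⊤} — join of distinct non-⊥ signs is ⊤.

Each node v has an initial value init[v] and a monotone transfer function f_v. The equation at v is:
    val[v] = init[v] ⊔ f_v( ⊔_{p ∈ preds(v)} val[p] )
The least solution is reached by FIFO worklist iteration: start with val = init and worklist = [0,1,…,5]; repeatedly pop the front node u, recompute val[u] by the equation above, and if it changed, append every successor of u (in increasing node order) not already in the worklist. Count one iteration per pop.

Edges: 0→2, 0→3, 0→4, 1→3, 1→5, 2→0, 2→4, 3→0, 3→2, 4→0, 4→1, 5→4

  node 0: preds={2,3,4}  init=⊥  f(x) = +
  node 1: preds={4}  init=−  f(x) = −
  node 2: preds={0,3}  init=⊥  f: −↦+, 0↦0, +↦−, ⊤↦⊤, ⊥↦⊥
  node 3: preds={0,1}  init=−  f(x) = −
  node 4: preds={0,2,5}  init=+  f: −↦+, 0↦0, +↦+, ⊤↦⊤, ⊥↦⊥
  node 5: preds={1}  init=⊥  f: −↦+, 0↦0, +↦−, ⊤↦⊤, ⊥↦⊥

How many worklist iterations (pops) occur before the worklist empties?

Trace (9 dequeues):
  [1] u=0 | in ⊤ | out + | prev ⊥ | push {}
  [2] u=1 | in + | out − | ==
  [3] u=2 | in ⊤ | out ⊤ | prev ⊥ | push {0}
  [4] u=3 | in ⊤ | out − | ==
  [5] u=4 | in ⊤ | out ⊤ | prev + | push {1}
  [6] u=5 | in − | out + | prev ⊥ | push {4}
  [7] u=0 | in ⊤ | out + | ==
  [8] u=1 | in ⊤ | out − | ==
  [9] u=4 | in ⊤ | out ⊤ | ==

Converged values:
  [0] +
  [1] −
  [2] ⊤
  [3] −
  [4] ⊤
  [5] +

9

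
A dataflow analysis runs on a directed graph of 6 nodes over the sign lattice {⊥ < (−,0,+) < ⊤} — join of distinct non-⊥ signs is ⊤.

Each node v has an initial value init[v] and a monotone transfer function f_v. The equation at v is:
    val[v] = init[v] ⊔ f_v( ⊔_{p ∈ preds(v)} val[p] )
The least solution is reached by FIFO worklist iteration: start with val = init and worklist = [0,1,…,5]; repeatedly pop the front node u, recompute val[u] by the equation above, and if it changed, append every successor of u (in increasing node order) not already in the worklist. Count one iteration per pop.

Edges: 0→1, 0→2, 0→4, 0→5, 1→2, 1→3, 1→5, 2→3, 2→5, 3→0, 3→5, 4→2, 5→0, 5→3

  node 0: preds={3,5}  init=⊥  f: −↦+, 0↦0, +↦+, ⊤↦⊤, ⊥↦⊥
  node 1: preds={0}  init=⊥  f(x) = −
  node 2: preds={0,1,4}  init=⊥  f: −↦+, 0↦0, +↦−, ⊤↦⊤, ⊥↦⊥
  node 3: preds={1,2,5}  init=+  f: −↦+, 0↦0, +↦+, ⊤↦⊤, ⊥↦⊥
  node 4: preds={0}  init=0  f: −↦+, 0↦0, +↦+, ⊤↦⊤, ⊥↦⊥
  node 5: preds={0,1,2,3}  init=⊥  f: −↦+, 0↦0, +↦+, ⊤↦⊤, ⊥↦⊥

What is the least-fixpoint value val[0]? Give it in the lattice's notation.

Iteration log — 12 steps:
  step 1. node 0  ⊔preds=+  new=+  old=⊥  +wl: 
  step 2. node 1  ⊔preds=+  new=−  old=⊥  +wl: 
  step 3. node 2  ⊔preds=⊤  new=⊤  old=⊥  +wl: 
  step 4. node 3  ⊔preds=⊤  new=⊤  old=+  +wl: 0
  step 5. node 4  ⊔preds=+  new=⊤  old=0  +wl: 2
  step 6. node 5  ⊔preds=⊤  new=⊤  old=⊥  +wl: 3
  step 7. node 0  ⊔preds=⊤  new=⊤  old=+  +wl: 1,4,5
  step 8. node 2  ⊔preds=⊤  new=⊤  stable
  step 9. node 3  ⊔preds=⊤  new=⊤  stable
  step 10. node 1  ⊔preds=⊤  new=−  stable
  step 11. node 4  ⊔preds=⊤  new=⊤  stable
  step 12. node 5  ⊔preds=⊤  new=⊤  stable

Least fixpoint reached:
  node 0: ⊤
  node 1: −
  node 2: ⊤
  node 3: ⊤
  node 4: ⊤
  node 5: ⊤

⊤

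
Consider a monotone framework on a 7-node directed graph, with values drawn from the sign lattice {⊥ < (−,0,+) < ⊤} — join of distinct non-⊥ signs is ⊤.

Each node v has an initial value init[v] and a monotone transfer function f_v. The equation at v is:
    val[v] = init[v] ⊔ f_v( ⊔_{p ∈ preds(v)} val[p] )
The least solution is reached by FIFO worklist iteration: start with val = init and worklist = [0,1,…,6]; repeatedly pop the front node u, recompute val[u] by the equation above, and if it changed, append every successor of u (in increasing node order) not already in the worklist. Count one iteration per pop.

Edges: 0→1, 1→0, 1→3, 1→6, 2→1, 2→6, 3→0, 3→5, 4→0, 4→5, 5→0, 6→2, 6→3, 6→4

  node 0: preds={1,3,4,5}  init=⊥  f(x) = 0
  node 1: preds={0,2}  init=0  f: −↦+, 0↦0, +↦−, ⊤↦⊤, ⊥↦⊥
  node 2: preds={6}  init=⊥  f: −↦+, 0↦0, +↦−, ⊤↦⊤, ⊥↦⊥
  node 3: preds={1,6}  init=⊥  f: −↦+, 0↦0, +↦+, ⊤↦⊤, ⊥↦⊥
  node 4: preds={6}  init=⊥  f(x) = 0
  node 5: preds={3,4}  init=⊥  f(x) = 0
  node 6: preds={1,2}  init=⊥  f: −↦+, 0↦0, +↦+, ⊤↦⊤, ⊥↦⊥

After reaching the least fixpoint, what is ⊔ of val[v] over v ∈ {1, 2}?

0

Trace (13 dequeues):
  [1] u=0 | in 0 | out 0 | prev ⊥ | push {}
  [2] u=1 | in 0 | out 0 | ==
  [3] u=2 | in ⊥ | out ⊥ | ==
  [4] u=3 | in 0 | out 0 | prev ⊥ | push {0}
  [5] u=4 | in ⊥ | out 0 | prev ⊥ | push {}
  [6] u=5 | in 0 | out 0 | prev ⊥ | push {}
  [7] u=6 | in 0 | out 0 | prev ⊥ | push {2,3,4}
  [8] u=0 | in 0 | out 0 | ==
  [9] u=2 | in 0 | out 0 | prev ⊥ | push {1,6}
  [10] u=3 | in 0 | out 0 | ==
  [11] u=4 | in 0 | out 0 | ==
  [12] u=1 | in 0 | out 0 | ==
  [13] u=6 | in 0 | out 0 | ==

Converged values:
  [0] 0
  [1] 0
  [2] 0
  [3] 0
  [4] 0
  [5] 0
  [6] 0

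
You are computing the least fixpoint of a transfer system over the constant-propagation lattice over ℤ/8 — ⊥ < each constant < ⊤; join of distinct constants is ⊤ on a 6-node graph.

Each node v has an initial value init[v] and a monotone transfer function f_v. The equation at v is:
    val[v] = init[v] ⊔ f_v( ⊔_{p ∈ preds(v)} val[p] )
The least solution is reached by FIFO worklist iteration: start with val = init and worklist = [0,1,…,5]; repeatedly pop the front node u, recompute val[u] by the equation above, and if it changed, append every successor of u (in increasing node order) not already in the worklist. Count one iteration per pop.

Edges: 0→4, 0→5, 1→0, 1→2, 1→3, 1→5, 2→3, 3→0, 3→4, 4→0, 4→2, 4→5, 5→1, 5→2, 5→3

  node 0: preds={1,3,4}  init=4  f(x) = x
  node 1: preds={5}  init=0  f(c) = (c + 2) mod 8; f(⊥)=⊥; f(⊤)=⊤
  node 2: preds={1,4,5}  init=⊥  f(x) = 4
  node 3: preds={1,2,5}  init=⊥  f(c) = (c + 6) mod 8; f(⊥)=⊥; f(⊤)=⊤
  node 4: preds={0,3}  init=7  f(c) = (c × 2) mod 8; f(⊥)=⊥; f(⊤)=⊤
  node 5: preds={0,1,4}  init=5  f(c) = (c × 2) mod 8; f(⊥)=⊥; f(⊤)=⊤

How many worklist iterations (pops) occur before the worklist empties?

Trace (10 dequeues):
  [1] u=0 | in ⊤ | out ⊤ | prev 4 | push {}
  [2] u=1 | in 5 | out ⊤ | prev 0 | push {0}
  [3] u=2 | in ⊤ | out 4 | prev ⊥ | push {}
  [4] u=3 | in ⊤ | out ⊤ | prev ⊥ | push {}
  [5] u=4 | in ⊤ | out ⊤ | prev 7 | push {2}
  [6] u=5 | in ⊤ | out ⊤ | prev 5 | push {1,3}
  [7] u=0 | in ⊤ | out ⊤ | ==
  [8] u=2 | in ⊤ | out 4 | ==
  [9] u=1 | in ⊤ | out ⊤ | ==
  [10] u=3 | in ⊤ | out ⊤ | ==

Converged values:
  [0] ⊤
  [1] ⊤
  [2] 4
  [3] ⊤
  [4] ⊤
  [5] ⊤

10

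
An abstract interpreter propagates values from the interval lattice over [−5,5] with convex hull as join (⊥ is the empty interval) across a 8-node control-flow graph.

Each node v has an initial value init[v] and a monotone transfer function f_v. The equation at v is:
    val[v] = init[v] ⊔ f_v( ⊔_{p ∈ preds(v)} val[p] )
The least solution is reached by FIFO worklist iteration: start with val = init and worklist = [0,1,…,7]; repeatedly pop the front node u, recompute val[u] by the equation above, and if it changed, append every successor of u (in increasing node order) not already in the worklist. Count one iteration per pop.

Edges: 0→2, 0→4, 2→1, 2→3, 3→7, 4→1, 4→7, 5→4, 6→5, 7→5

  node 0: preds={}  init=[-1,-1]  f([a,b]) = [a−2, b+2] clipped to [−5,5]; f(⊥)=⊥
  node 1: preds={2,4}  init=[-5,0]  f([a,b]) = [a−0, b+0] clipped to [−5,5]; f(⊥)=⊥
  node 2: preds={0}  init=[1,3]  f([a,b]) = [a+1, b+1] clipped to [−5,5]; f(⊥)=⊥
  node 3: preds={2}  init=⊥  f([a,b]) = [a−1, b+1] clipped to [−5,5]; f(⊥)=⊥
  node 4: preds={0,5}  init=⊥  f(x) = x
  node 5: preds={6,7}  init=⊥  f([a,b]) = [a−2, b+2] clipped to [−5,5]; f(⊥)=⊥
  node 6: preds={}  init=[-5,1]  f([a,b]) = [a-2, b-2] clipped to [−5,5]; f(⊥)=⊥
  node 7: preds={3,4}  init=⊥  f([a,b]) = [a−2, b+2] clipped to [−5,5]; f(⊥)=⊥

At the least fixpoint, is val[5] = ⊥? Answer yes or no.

no

Iteration log — 17 steps:
  step 1. node 0  ⊔preds=⊥  new=[-1,-1]  stable
  step 2. node 1  ⊔preds=[1,3]  new=[-5,3]  old=[-5,0]  +wl: 
  step 3. node 2  ⊔preds=[-1,-1]  new=[0,3]  old=[1,3]  +wl: 1
  step 4. node 3  ⊔preds=[0,3]  new=[-1,4]  old=⊥  +wl: 
  step 5. node 4  ⊔preds=[-1,-1]  new=[-1,-1]  old=⊥  +wl: 
  step 6. node 5  ⊔preds=[-5,1]  new=[-5,3]  old=⊥  +wl: 4
  step 7. node 6  ⊔preds=⊥  new=[-5,1]  stable
  step 8. node 7  ⊔preds=[-1,4]  new=[-3,5]  old=⊥  +wl: 5
  step 9. node 1  ⊔preds=[-1,3]  new=[-5,3]  stable
  step 10. node 4  ⊔preds=[-5,3]  new=[-5,3]  old=[-1,-1]  +wl: 1,7
  step 11. node 5  ⊔preds=[-5,5]  new=[-5,5]  old=[-5,3]  +wl: 4
  step 12. node 1  ⊔preds=[-5,3]  new=[-5,3]  stable
  step 13. node 7  ⊔preds=[-5,4]  new=[-5,5]  old=[-3,5]  +wl: 5
  step 14. node 4  ⊔preds=[-5,5]  new=[-5,5]  old=[-5,3]  +wl: 1,7
  step 15. node 5  ⊔preds=[-5,5]  new=[-5,5]  stable
  step 16. node 1  ⊔preds=[-5,5]  new=[-5,5]  old=[-5,3]  +wl: 
  step 17. node 7  ⊔preds=[-5,5]  new=[-5,5]  stable

Least fixpoint reached:
  node 0: [-1,-1]
  node 1: [-5,5]
  node 2: [0,3]
  node 3: [-1,4]
  node 4: [-5,5]
  node 5: [-5,5]
  node 6: [-5,1]
  node 7: [-5,5]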